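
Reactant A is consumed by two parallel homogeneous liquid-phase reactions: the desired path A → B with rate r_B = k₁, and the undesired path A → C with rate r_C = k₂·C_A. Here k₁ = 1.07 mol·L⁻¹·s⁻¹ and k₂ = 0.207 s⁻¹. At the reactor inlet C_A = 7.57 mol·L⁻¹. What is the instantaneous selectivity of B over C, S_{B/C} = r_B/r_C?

0.683

S_{B/C} = r_B/r_C = (k₁)/(k₂·C_A) = (k₁/k₂)·C_A⁻¹.
= (1.07) / (0.207×7.570) = 1.070/1.567 = 0.683.
The undesired path is higher order in A, so low C_A (CSTR or dilute feed) favours B.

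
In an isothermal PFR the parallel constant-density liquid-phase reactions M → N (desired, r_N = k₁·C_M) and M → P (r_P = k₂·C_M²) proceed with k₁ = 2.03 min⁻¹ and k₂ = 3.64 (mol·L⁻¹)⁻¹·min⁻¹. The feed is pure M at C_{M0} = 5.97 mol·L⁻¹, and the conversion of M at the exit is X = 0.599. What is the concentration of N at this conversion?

0.443 mol·L⁻¹

C_M = C_{M0}(1−X) = 2.394 mol·L⁻¹.
Along a PFR/batch, dC_N/dC_M = −r_N/(r_N+r_P) = −k₁/(k₁+k₂·C_M).
Integrating from C_{M0} to C_M: C_N = (2.03/3.64)·ln[(2.03+3.64·5.97)/(2.03+3.64·2.39)] = 0.5577·ln(23.76/10.74) = 0.4426 mol·L⁻¹.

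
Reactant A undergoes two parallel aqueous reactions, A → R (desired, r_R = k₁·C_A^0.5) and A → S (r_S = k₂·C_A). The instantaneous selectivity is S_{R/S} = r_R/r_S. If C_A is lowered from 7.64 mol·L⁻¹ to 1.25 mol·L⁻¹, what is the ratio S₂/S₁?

S_{R/S} = (k₁/k₂)·C_A^-0.5, so S₂/S₁ = (C_{A,2}/C_{A,1})^-0.5.
= (1.25/7.64)^(-0.5) = (0.1636)^(-0.5) = 2.47.
Selectivity toward R rises as C_A falls — low-concentration operation is favoured.

2.47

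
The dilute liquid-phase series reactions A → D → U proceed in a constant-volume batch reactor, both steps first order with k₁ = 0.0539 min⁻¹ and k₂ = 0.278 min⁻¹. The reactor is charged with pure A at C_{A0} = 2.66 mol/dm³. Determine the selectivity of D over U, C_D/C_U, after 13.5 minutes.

For first-order series with pure A initially, C_D(t) = k₁C_{A0}/(k₂−k₁)·(e^(−k₁t) − e^(−k₂t)).
e^(−k₁t) = e^(−0.0539×13.5) = e^(−0.7277) = 0.4830; e^(−k₂t) = e^(−3.753) = 0.02345.
C_D = 0.0539×2.66/(0.278−0.0539) × (0.4830−0.02345) = 0.6398×0.4596 = 0.2940 mol/dm³.
C_A = C_{A0}e^(−k₁t) = 1.285 mol/dm³, so C_U = C_{A0}−C_A−C_D = 1.081 mol/dm³; C_D/C_U = 0.272.

0.272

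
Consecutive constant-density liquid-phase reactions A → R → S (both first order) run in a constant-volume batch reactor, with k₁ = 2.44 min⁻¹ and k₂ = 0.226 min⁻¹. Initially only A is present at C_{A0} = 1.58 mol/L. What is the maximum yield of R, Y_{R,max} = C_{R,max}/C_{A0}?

0.784

For a first-order series the maximum intermediate yield is C_{R,max}/C_{A0} = (k₁/k₂)^[k₂/(k₂−k₁)].
= (2.44/0.226)^(0.226/(0.226−2.44)) = (10.80)^(-0.1021) = 0.7844.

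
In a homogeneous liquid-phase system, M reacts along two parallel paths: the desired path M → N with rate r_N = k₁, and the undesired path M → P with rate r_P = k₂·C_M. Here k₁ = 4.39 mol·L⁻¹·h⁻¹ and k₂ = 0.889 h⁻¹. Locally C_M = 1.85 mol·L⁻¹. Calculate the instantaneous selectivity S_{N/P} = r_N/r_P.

S_{N/P} = r_N/r_P = (k₁)/(k₂·C_M) = (k₁/k₂)·C_M⁻¹.
= (4.39) / (0.889×1.850) = 4.390/1.645 = 2.67.
The undesired path is higher order in M, so low C_M (CSTR or dilute feed) favours N.

2.67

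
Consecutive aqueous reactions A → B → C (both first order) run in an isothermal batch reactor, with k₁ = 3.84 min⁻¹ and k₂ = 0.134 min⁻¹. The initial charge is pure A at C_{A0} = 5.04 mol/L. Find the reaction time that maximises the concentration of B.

0.905 min

Setting dC_B/dt = 0 gives t_opt = ln(k₂/k₁)/(k₂−k₁).
= ln(0.134/3.84)/(0.134−3.84) = ln(0.03490)/-3.706 = -3.355/-3.706 = 0.905 min.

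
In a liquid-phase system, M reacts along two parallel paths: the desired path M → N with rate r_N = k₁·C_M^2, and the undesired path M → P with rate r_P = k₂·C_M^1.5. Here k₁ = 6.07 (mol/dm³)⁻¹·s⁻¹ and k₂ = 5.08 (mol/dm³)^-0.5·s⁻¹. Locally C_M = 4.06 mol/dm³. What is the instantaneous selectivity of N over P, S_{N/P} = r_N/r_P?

S_{N/P} = r_N/r_P = (k₁·C_M^2)/(k₂·C_M^1.5) = (k₁/k₂)·C_M^0.5.
= (6.07×4.060^2) / (5.08×4.060^1.5) = 100.1/41.56 = 2.41.

2.41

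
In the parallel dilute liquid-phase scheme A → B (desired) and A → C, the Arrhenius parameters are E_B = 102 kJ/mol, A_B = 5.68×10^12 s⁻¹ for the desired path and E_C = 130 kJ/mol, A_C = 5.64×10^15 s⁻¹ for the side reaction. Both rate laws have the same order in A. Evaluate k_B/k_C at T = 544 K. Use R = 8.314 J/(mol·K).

0.492

k_B/k_C = (A_B/A_C)·exp[−(E_B−E_C)/(RT)] = (A_B/A_C)·exp[(E_C−E_B)/(RT)].
(E_C−E_B)/(RT) = (130−102)×10³/(8.314×544) = 28000/4523 = 6.191.
k_B/k_C = (5.68×10^12/5.64×10^15)·exp(6.191) = 0.001007 × 488.3 = 0.492.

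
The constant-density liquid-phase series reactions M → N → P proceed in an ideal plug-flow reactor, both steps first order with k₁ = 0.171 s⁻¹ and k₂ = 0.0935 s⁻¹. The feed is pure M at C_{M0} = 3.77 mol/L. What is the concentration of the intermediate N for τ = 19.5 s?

For first-order series with pure M initially, C_N(τ) = k₁C_{M0}/(k₂−k₁)·(e^(−k₁τ) − e^(−k₂τ)).
e^(−k₁τ) = e^(−0.171×19.5) = e^(−3.335) = 0.03563; e^(−k₂τ) = e^(−1.823) = 0.1615.
C_N = 0.171×3.77/(0.0935−0.171) × (0.03563−0.1615) = (-8.318)×(-0.1259) = 1.047 mol/L.

1.05 mol/L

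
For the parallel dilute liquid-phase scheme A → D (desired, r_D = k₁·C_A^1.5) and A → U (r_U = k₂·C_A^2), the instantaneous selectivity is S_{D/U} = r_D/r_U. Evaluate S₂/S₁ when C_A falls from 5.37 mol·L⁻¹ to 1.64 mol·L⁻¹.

S_{D/U} = (k₁/k₂)·C_A^-0.5, so S₂/S₁ = (C_{A,2}/C_{A,1})^-0.5.
= (1.64/5.37)^(-0.5) = (0.3054)^(-0.5) = 1.81.
Selectivity toward D rises as C_A falls — low-concentration operation is favoured.

1.81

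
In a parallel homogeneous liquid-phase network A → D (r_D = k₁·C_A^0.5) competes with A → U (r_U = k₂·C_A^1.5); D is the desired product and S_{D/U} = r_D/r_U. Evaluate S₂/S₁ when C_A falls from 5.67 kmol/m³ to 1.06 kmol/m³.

5.35

S_{D/U} = (k₁/k₂)·C_A⁻¹, so S₂/S₁ = (C_{A,2}/C_{A,1})⁻¹.
= 5.67/1.06 = 5.35.
Selectivity toward D rises as C_A falls — low-concentration operation is favoured.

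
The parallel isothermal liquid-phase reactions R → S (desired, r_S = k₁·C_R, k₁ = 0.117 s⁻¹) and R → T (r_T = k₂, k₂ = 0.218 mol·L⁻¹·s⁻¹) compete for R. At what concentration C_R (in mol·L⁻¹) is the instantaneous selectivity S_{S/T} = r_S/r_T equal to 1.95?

S_{S/T} = (k₁/k₂)·C_R ⇒ C_R = S·k₂/k₁.
= 1.95×0.218/0.117 = 3.63 mol·L⁻¹.

3.63 mol·L⁻¹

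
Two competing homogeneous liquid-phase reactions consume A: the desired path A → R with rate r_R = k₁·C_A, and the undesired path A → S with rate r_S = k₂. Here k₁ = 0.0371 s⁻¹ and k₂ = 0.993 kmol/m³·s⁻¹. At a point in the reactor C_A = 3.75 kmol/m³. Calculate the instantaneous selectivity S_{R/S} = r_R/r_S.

0.140

S_{R/S} = r_R/r_S = (k₁·C_A)/(k₂) = (k₁/k₂)·C_A.
= (0.0371×3.750) / (0.993) = 0.1391/0.9930 = 0.140.
Since the desired path is higher order in A, keeping C_A high (PFR or concentrated feed) favours R.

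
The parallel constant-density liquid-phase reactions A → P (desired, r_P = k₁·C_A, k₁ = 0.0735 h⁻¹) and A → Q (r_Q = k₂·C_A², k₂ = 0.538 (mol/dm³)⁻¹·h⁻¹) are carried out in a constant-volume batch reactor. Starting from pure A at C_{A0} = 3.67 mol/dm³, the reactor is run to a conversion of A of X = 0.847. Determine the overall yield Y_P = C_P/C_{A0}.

0.0631

C_A = C_{A0}(1−X) = 0.5615 mol/dm³.
Along a PFR/batch, dC_P/dC_A = −r_P/(r_P+r_Q) = −k₁/(k₁+k₂·C_A).
Integrating from C_{A0} to C_A: C_P = (0.0735/0.538)·ln[(0.0735+0.538·3.67)/(0.0735+0.538·0.562)] = 0.1366·ln(2.048/0.3756) = 0.2317 mol/dm³.
Y_P = C_P/C_{A0} = 0.2317/3.67 = 0.0631.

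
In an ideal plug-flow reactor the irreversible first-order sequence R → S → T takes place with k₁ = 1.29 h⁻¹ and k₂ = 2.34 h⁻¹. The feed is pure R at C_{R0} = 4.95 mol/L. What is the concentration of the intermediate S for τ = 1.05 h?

1.05 mol/L

For first-order series with pure R initially, C_S(τ) = k₁C_{R0}/(k₂−k₁)·(e^(−k₁τ) − e^(−k₂τ)).
e^(−k₁τ) = e^(−1.29×1.05) = e^(−1.355) = 0.2581; e^(−k₂τ) = e^(−2.457) = 0.08569.
C_S = 1.29×4.95/(2.34−1.29) × (0.2581−0.08569) = 6.081×0.1724 = 1.048 mol/L.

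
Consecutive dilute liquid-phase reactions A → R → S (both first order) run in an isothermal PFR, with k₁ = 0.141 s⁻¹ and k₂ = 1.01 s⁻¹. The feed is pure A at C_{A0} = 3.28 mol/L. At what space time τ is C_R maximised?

For first-order series the maximum of C_R occurs at τ_opt = ln(k₂/k₁)/(k₂−k₁).
= ln(1.01/0.141)/(1.01−0.141) = ln(7.163)/0.8690 = 1.969/0.8690 = 2.27 s.

2.27 s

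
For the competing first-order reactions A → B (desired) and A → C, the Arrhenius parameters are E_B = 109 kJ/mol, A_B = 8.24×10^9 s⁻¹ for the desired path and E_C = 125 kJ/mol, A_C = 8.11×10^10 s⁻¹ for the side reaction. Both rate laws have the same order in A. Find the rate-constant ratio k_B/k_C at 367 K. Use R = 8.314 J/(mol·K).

With equal orders, S_{B/C} = k_B/k_C = (A_B/A_C)·exp[(E_C−E_B)/(RT)].
(E_C−E_B)/(RT) = (125−109)×10³/(8.314×367) = 16000/3051 = 5.244.
k_B/k_C = (8.24×10^9/8.11×10^10)·exp(5.244) = 0.1016 × 189.4 = 19.2.
Since E_B < E_C, lowering the temperature improves selectivity toward B.

19.2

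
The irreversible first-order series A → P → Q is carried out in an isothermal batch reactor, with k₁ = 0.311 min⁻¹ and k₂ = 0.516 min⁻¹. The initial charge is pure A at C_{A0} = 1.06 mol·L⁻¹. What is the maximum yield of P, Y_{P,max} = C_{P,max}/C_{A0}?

0.280

Evaluating C_P at t_opt = ln(k₂/k₁)/(k₂−k₁) gives C_{P,max}/C_{A0} = (k₁/k₂)^[k₂/(k₂−k₁)].
= (0.311/0.516)^(0.516/(0.516−0.311)) = (0.6027)^(2.517) = 0.2796.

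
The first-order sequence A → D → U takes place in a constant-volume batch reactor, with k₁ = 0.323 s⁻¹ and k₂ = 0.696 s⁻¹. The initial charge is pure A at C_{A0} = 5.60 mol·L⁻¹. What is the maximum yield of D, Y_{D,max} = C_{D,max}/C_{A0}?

Evaluating C_D at t_opt = ln(k₂/k₁)/(k₂−k₁) gives C_{D,max}/C_{A0} = (k₁/k₂)^[k₂/(k₂−k₁)].
= (0.323/0.696)^(0.696/(0.696−0.323)) = (0.4641)^(1.866) = 0.2387.

0.239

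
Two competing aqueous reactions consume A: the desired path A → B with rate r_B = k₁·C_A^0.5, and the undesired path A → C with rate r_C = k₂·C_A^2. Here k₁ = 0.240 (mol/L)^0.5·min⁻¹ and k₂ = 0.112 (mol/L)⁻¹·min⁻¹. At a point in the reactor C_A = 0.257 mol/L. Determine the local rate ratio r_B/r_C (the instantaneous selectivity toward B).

16.4

S_{B/C} = r_B/r_C = (k₁·C_A^0.5)/(k₂·C_A^2) = (k₁/k₂)·C_A^-1.5.
= (0.240×0.2570^0.5) / (0.112×0.2570^2) = 0.1217/0.007397 = 16.4.
The undesired path is higher order in A, so low C_A (CSTR or dilute feed) favours B.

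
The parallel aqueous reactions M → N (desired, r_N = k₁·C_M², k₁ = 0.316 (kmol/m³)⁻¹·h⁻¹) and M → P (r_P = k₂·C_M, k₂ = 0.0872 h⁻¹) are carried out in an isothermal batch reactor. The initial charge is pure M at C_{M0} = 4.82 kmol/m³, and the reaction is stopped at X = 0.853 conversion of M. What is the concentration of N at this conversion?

3.66 kmol/m³

C_M = C_{M0}(1−X) = 0.7085 kmol/m³.
Along a PFR/batch, dC_P/dC_M = −r_P/(r_N+r_P) = −k₂/(k₂+k₁·C_M).
Integrating from C_{M0} to C_M: C_P = (0.0872/0.316)·ln[(0.0872+0.316·4.82)/(0.0872+0.316·0.709)] = 0.2759·ln(1.610/0.3111) = 0.4537 kmol/m³.
Then C_N = (C_{M0}−C_M) − C_P = 4.111 − 0.4537 = 3.658 kmol/m³.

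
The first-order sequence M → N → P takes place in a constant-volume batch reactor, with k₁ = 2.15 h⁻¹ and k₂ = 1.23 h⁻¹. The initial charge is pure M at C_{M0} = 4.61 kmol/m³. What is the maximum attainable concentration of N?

Evaluating C_N at t_opt = ln(k₂/k₁)/(k₂−k₁) gives C_{N,max}/C_{M0} = (k₁/k₂)^[k₂/(k₂−k₁)].
= (2.15/1.23)^(1.23/(1.23−2.15)) = (1.748)^(-1.337) = 0.4740.
C_{N,max} = 0.4740×4.61 = 2.18 kmol/m³.

2.18 kmol/m³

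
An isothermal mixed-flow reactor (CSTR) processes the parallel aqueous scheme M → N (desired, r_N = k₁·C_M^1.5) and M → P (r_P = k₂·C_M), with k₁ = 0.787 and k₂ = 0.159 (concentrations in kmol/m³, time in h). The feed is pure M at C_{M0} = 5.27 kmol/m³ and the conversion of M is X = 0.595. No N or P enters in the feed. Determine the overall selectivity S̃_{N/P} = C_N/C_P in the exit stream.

Exit C_M = C_{M0}(1−X) = 5.27×0.405 = 2.134 kmol/m³.
In a CSTR the entire volume is at exit conditions, so r_N = 0.787×2.134^1.5 = 2.454 and r_P = 0.159×2.134 = 0.3394.
Overall selectivity = C_N/C_P = r_Nτ/(r_Pτ) = r_N/r_P = 7.23.

7.23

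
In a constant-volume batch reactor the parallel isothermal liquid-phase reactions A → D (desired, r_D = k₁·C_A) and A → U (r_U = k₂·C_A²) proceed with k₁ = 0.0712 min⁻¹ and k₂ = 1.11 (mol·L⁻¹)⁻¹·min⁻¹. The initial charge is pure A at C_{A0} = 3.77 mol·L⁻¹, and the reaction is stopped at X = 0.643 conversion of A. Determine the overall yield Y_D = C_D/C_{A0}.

0.0170

C_A = C_{A0}(1−X) = 1.346 mol·L⁻¹.
Along a PFR/batch, dC_D/dC_A = −r_D/(r_D+r_U) = −k₁/(k₁+k₂·C_A).
Integrating from C_{A0} to C_A: C_D = (0.0712/1.11)·ln[(0.0712+1.11·3.77)/(0.0712+1.11·1.35)] = 0.06414·ln(4.256/1.565) = 0.06417 mol·L⁻¹.
Y_D = C_D/C_{A0} = 0.06417/3.77 = 0.0170.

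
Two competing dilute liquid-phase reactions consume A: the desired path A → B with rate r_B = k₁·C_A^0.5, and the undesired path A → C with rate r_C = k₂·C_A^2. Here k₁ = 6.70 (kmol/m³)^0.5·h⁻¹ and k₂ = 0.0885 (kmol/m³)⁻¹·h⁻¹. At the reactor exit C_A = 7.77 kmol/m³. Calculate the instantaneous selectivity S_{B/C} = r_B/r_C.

3.50

S_{B/C} = r_B/r_C = (k₁·C_A^0.5)/(k₂·C_A^2) = (k₁/k₂)·C_A^-1.5.
= (6.70×7.770^0.5) / (0.0885×7.770^2) = 18.68/5.343 = 3.50.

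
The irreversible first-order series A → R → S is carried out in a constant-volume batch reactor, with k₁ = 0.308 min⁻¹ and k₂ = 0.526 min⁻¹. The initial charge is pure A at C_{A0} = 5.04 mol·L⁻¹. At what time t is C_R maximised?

For first-order series the maximum of C_R occurs at t_opt = ln(k₂/k₁)/(k₂−k₁).
= ln(0.526/0.308)/(0.526−0.308) = ln(1.708)/0.2180 = 0.5352/0.2180 = 2.46 min.

2.46 min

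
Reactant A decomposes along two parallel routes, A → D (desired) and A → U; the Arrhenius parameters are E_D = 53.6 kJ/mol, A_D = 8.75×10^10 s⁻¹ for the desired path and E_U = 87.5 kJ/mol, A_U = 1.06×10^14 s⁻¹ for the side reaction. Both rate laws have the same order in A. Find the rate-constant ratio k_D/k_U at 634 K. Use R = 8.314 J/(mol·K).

Since both paths have the same order in A, the concentration cancels and S_{D/U} = k_D/k_U = (A_D/A_U)·exp[(E_U−E_D)/(RT)].
(E_U−E_D)/(RT) = (87.5−53.6)×10³/(8.314×634) = 33900/5271 = 6.431.
k_D/k_U = (8.75×10^10/1.06×10^14)·exp(6.431) = 8.255×10^-4 × 621.0 = 0.513.

0.513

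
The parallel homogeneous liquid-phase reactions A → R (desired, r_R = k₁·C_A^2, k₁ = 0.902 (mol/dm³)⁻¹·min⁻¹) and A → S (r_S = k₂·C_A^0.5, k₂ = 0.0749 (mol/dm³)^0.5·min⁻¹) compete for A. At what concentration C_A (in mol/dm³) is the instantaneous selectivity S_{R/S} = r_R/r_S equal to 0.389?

0.101 mol/dm³

S_{R/S} = (k₁/k₂)·C_A^1.5 ⇒ C_A = (S·k₂/k₁)^(1/1.5).
= (0.389×0.0749/0.902)^(0.6667) = (0.03230)^(0.6667) = 0.101 mol/dm³.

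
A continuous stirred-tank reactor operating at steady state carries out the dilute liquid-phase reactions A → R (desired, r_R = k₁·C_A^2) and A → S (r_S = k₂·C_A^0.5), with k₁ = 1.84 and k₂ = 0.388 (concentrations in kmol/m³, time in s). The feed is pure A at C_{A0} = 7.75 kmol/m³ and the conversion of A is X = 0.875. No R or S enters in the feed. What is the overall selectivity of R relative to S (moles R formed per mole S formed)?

Exit C_A = C_{A0}(1−X) = 7.75×0.125 = 0.9688 kmol/m³.
In a CSTR the entire volume is at exit conditions, so r_R = 1.84×0.9688^2 = 1.727 and r_S = 0.388×0.9688^0.5 = 0.3819.
Overall selectivity = C_R/C_S = r_Rτ/(r_Sτ) = r_R/r_S = 4.52.

4.52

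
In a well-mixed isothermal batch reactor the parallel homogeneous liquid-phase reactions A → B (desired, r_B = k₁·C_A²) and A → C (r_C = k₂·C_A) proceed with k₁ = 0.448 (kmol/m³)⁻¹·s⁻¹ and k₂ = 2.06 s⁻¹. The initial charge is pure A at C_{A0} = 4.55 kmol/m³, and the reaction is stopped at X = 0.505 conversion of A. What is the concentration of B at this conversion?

C_A = C_{A0}(1−X) = 2.252 kmol/m³.
Along a PFR/batch, dC_C/dC_A = −r_C/(r_B+r_C) = −k₂/(k₂+k₁·C_A).
Integrating from C_{A0} to C_A: C_C = (2.06/0.448)·ln[(2.06+0.448·4.55)/(2.06+0.448·2.25)] = 4.598·ln(4.098/3.069) = 1.330 kmol/m³.
Then C_B = (C_{A0}−C_A) − C_C = 2.298 − 1.330 = 0.9678 kmol/m³.

0.968 kmol/m³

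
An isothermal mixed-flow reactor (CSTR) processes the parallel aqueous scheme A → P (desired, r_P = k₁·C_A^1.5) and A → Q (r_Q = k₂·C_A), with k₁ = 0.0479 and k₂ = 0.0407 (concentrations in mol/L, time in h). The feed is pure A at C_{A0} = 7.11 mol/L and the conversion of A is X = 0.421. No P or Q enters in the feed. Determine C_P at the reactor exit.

2.11 mol/L

Exit C_A = C_{A0}(1−X) = 7.11×0.579 = 4.117 mol/L.
Rates in a CSTR are evaluated at the outlet concentration: r_P = 0.0479×4.117^1.5 = 0.4001, r_Q = 0.0407×4.117 = 0.1675.
Fraction of consumed A going to P: r_P/(r_P+r_Q) = 0.7048.
C_P = 0.7048·C_{A0}·X = 0.7048×7.11×0.421 = 2.11 mol/L.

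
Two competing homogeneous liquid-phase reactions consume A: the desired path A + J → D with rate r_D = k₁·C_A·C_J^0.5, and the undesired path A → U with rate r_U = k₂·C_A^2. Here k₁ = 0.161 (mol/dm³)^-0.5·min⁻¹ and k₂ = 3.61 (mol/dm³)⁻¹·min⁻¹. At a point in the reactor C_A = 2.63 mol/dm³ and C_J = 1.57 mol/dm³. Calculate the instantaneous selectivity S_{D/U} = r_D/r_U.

0.0212

S_{D/U} = r_D/r_U = (k₁·C_A·C_J^0.5)/(k₂·C_A^2) = (k₁/k₂)·C_A⁻¹·C_J^0.5.
= (0.161×2.630×1.570^0.5) / (3.61×2.630^2) = 0.5306/24.97 = 0.0212.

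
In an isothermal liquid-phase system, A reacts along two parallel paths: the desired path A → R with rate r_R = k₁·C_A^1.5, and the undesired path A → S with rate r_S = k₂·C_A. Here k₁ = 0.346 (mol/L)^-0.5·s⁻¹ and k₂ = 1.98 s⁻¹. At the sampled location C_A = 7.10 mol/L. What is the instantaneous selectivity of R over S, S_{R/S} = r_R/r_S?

0.466

S_{R/S} = r_R/r_S = (k₁·C_A^1.5)/(k₂·C_A) = (k₁/k₂)·C_A^0.5.
= (0.346×7.100^1.5) / (1.98×7.100) = 6.546/14.06 = 0.466.
Since the desired path is higher order in A, keeping C_A high (PFR or concentrated feed) favours R.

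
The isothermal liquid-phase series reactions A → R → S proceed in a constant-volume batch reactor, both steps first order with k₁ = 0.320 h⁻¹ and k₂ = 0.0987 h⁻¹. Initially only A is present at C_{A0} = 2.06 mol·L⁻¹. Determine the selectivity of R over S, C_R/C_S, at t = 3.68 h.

4.25

Solving the coupled first-order balances gives C_R(t) = [k₁/(k₂−k₁)]·C_{A0}·(e^(−k₁t) − e^(−k₂t)).
e^(−k₁t) = e^(−0.320×3.68) = e^(−1.178) = 0.3080; e^(−k₂t) = e^(−0.3632) = 0.6954.
C_R = 0.320×2.06/(0.0987−0.320) × (0.3080−0.6954) = (-2.979)×(-0.3874) = 1.154 mol·L⁻¹.
C_A = C_{A0}e^(−k₁t) = 0.6345 mol·L⁻¹, so C_S = C_{A0}−C_A−C_R = 0.2715 mol·L⁻¹; C_R/C_S = 4.25.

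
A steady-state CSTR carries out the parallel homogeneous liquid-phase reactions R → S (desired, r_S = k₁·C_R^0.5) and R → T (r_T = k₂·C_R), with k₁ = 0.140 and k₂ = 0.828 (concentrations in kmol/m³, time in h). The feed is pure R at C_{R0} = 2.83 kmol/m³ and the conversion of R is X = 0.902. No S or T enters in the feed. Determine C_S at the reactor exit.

Exit C_R = C_{R0}(1−X) = 2.83×0.0980 = 0.2773 kmol/m³.
Rates in a CSTR are evaluated at the outlet concentration: r_S = 0.140×0.2773^0.5 = 0.07373, r_T = 0.828×0.2773 = 0.2296.
Fraction of consumed R going to S: r_S/(r_S+r_T) = 0.2430.
C_S = 0.2430·C_{R0}·X = 0.2430×2.83×0.902 = 0.620 kmol/m³.

0.620 kmol/m³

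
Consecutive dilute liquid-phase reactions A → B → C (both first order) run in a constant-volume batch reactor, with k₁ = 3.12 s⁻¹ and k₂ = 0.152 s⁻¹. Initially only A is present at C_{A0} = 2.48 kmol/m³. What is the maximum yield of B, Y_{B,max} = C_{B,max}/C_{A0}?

Evaluating C_B at t_opt = ln(k₂/k₁)/(k₂−k₁) gives C_{B,max}/C_{A0} = (k₁/k₂)^[k₂/(k₂−k₁)].
= (3.12/0.152)^(0.152/(0.152−3.12)) = (20.53)^(-0.05121) = 0.8566.

0.857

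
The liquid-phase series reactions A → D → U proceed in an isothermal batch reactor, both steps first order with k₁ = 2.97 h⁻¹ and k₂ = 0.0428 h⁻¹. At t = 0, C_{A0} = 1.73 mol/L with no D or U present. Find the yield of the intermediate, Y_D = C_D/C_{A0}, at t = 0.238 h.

The intermediate concentration in a first-order A→B→C sequence is C_D = k₁C_{A0}(e^(−k₁t) − e^(−k₂t))/(k₂−k₁).
e^(−k₁t) = e^(−2.97×0.238) = e^(−0.7069) = 0.4932; e^(−k₂t) = e^(−0.01019) = 0.9899.
C_D = 2.97×1.73/(0.0428−2.97) × (0.4932−0.9899) = (-1.755)×(-0.4967) = 0.8718 mol/L.
Y_D = C_D/C_{A0} = 0.8718/1.73 = 0.504.

0.504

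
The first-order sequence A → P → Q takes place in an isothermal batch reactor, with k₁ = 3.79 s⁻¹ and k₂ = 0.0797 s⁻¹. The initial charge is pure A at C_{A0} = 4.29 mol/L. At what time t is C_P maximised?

1.04 s

The intermediate peaks when r₁ = r₂, i.e. k₁e^(−k₁t) = k₂e^(−k₂t), giving t_opt = ln(k₂/k₁)/(k₂−k₁).
= ln(0.0797/3.79)/(0.0797−3.79) = ln(0.02103)/-3.710 = -3.862/-3.710 = 1.04 s.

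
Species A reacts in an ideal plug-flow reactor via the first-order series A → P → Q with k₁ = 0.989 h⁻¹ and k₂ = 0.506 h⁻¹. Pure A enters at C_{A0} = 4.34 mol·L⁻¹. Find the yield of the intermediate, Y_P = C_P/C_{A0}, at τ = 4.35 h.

0.199

For first-order series with pure A initially, C_P(τ) = k₁C_{A0}/(k₂−k₁)·(e^(−k₁τ) − e^(−k₂τ)).
e^(−k₁τ) = e^(−0.989×4.35) = e^(−4.302) = 0.01354; e^(−k₂τ) = e^(−2.201) = 0.1107.
C_P = 0.989×4.34/(0.506−0.989) × (0.01354−0.1107) = (-8.887)×(-0.09714) = 0.8633 mol·L⁻¹.
Y_P = C_P/C_{A0} = 0.8633/4.34 = 0.199.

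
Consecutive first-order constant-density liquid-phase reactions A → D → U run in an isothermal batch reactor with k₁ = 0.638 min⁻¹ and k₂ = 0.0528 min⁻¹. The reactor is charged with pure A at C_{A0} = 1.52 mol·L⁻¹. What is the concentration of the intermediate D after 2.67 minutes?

1.14 mol·L⁻¹

The intermediate concentration in a first-order A→B→C sequence is C_D = k₁C_{A0}(e^(−k₁t) − e^(−k₂t))/(k₂−k₁).
e^(−k₁t) = e^(−0.638×2.67) = e^(−1.703) = 0.1821; e^(−k₂t) = e^(−0.1410) = 0.8685.
C_D = 0.638×1.52/(0.0528−0.638) × (0.1821−0.8685) = (-1.657)×(-0.6865) = 1.138 mol·L⁻¹.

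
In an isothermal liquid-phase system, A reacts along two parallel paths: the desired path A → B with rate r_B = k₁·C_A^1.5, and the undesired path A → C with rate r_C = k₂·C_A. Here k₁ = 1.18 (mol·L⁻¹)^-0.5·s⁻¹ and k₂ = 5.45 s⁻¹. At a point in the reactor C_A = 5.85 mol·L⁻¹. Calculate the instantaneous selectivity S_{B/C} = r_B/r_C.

0.524

S_{B/C} = r_B/r_C = (k₁·C_A^1.5)/(k₂·C_A) = (k₁/k₂)·C_A^0.5.
= (1.18×5.850^1.5) / (5.45×5.850) = 16.70/31.88 = 0.524.
Since the desired path is higher order in A, keeping C_A high (PFR or concentrated feed) favours B.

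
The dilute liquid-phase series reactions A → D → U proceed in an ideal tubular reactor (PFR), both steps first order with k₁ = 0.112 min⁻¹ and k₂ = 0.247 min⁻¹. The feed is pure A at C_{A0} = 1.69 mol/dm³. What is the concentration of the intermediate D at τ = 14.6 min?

0.235 mol/dm³

Solving the coupled first-order balances gives C_D(τ) = [k₁/(k₂−k₁)]·C_{A0}·(e^(−k₁τ) − e^(−k₂τ)).
e^(−k₁τ) = e^(−0.112×14.6) = e^(−1.635) = 0.1949; e^(−k₂τ) = e^(−3.606) = 0.02715.
C_D = 0.112×1.69/(0.247−0.112) × (0.1949−0.02715) = 1.402×0.1678 = 0.2352 mol/dm³.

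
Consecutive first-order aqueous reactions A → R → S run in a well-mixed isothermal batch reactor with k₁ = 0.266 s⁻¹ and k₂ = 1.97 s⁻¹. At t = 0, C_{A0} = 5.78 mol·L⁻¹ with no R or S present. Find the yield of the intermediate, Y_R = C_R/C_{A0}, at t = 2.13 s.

For first-order series with pure A initially, C_R(t) = k₁C_{A0}/(k₂−k₁)·(e^(−k₁t) − e^(−k₂t)).
e^(−k₁t) = e^(−0.266×2.13) = e^(−0.5666) = 0.5675; e^(−k₂t) = e^(−4.196) = 0.01505.
C_R = 0.266×5.78/(1.97−0.266) × (0.5675−0.01505) = 0.9023×0.5524 = 0.4984 mol·L⁻¹.
Y_R = C_R/C_{A0} = 0.4984/5.78 = 0.0862.

0.0862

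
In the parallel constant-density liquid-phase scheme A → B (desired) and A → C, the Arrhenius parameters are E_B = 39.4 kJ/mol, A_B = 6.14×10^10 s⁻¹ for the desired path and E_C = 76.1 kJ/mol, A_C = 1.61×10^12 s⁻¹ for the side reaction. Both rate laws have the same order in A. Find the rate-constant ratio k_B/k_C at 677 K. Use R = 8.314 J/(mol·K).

25.9

With equal orders, S_{B/C} = k_B/k_C = (A_B/A_C)·exp[(E_C−E_B)/(RT)].
(E_C−E_B)/(RT) = (76.1−39.4)×10³/(8.314×677) = 36700/5629 = 6.520.
k_B/k_C = (6.14×10^10/1.61×10^12)·exp(6.520) = 0.03814 × 678.8 = 25.9.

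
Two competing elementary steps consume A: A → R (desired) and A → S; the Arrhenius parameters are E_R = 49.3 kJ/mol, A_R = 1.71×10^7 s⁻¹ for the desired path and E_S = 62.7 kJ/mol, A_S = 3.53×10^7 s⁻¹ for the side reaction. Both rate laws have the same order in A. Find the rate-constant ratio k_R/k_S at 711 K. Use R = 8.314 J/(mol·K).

4.67

k_R/k_S = (A_R/A_S)·exp[−(E_R−E_S)/(RT)] = (A_R/A_S)·exp[(E_S−E_R)/(RT)].
(E_S−E_R)/(RT) = (62.7−49.3)×10³/(8.314×711) = 13400/5911 = 2.267.
k_R/k_S = (1.71×10^7/3.53×10^7)·exp(2.267) = 0.4844 × 9.649 = 4.67.
Since E_R < E_S, lowering the temperature improves selectivity toward R.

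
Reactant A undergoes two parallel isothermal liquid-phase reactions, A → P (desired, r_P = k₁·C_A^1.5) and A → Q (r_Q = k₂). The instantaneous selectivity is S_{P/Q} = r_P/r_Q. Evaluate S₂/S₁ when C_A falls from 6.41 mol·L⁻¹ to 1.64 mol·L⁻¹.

0.129

S_{P/Q} = (k₁/k₂)·C_A^1.5, so S₂/S₁ = (C_{A,2}/C_{A,1})^1.5.
= (1.64/6.41)^1.5 = (0.2559)^1.5 = 0.129.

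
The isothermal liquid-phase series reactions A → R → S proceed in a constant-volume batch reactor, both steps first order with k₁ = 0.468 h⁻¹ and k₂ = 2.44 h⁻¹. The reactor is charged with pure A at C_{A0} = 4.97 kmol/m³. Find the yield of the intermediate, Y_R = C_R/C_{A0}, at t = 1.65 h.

Solving the coupled first-order balances gives C_R(t) = [k₁/(k₂−k₁)]·C_{A0}·(e^(−k₁t) − e^(−k₂t)).
e^(−k₁t) = e^(−0.468×1.65) = e^(−0.7722) = 0.4620; e^(−k₂t) = e^(−4.026) = 0.01785.
C_R = 0.468×4.97/(2.44−0.468) × (0.4620−0.01785) = 1.179×0.4441 = 0.5239 kmol/m³.
Y_R = C_R/C_{A0} = 0.5239/4.97 = 0.105.

0.105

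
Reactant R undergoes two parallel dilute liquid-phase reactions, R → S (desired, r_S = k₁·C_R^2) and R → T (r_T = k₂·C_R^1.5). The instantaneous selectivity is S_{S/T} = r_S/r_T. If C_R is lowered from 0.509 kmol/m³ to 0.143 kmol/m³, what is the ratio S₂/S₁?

S_{S/T} = (k₁/k₂)·C_R^0.5, so S₂/S₁ = (C_{R,2}/C_{R,1})^0.5.
= (0.143/0.509)^0.5 = (0.2809)^0.5 = 0.530.
Selectivity toward S falls as C_R falls — high-concentration operation is favoured.

0.530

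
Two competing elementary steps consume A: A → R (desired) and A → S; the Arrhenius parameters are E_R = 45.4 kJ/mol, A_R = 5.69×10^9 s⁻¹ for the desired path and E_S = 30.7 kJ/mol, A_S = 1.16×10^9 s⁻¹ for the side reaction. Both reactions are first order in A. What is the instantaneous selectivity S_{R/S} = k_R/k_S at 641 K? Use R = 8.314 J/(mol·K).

0.311

With equal orders, S_{R/S} = k_R/k_S = (A_R/A_S)·exp[(E_S−E_R)/(RT)].
(E_S−E_R)/(RT) = (30.7−45.4)×10³/(8.314×641) = -14700/5329 = -2.758.
k_R/k_S = (5.69×10^9/1.16×10^9)·exp(-2.758) = 4.905 × 0.06340 = 0.311.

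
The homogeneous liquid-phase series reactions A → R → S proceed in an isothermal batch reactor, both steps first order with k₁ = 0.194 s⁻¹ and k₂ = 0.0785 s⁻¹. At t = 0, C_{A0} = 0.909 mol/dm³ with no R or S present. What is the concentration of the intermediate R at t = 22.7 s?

Solving the coupled first-order balances gives C_R(t) = [k₁/(k₂−k₁)]·C_{A0}·(e^(−k₁t) − e^(−k₂t)).
e^(−k₁t) = e^(−0.194×22.7) = e^(−4.404) = 0.01223; e^(−k₂t) = e^(−1.782) = 0.1683.
C_R = 0.194×0.909/(0.0785−0.194) × (0.01223−0.1683) = (-1.527)×(-0.1561) = 0.2383 mol/dm³.

0.238 mol/dm³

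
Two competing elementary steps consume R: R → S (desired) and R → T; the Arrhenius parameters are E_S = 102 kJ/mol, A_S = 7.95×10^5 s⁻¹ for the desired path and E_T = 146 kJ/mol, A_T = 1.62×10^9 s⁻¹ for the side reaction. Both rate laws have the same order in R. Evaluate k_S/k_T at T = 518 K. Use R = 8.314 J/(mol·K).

13.4

With equal orders, S_{S/T} = k_S/k_T = (A_S/A_T)·exp[(E_T−E_S)/(RT)].
(E_T−E_S)/(RT) = (146−102)×10³/(8.314×518) = 44000/4307 = 10.22.
k_S/k_T = (7.95×10^5/1.62×10^9)·exp(10.22) = 4.907×10^-4 × 27358 = 13.4.
Since E_S < E_T, lowering the temperature improves selectivity toward S.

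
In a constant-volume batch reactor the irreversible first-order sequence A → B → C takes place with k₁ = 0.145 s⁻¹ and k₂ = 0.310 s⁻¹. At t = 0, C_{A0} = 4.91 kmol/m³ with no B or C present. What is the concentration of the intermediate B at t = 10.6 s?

For first-order series with pure A initially, C_B(t) = k₁C_{A0}/(k₂−k₁)·(e^(−k₁t) − e^(−k₂t)).
e^(−k₁t) = e^(−0.145×10.6) = e^(−1.537) = 0.2150; e^(−k₂t) = e^(−3.286) = 0.03740.
C_B = 0.145×4.91/(0.310−0.145) × (0.2150−0.03740) = 4.315×0.1776 = 0.7664 kmol/m³.

0.766 kmol/m³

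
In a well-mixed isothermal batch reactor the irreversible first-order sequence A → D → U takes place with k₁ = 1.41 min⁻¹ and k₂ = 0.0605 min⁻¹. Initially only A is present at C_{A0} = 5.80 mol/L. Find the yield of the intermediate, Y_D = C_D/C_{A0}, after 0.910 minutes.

Solving the coupled first-order balances gives C_D(t) = [k₁/(k₂−k₁)]·C_{A0}·(e^(−k₁t) − e^(−k₂t)).
e^(−k₁t) = e^(−1.41×0.910) = e^(−1.283) = 0.2772; e^(−k₂t) = e^(−0.05505) = 0.9464.
C_D = 1.41×5.80/(0.0605−1.41) × (0.2772−0.9464) = (-6.060)×(-0.6693) = 4.056 mol/L.
Y_D = C_D/C_{A0} = 4.056/5.80 = 0.699.

0.699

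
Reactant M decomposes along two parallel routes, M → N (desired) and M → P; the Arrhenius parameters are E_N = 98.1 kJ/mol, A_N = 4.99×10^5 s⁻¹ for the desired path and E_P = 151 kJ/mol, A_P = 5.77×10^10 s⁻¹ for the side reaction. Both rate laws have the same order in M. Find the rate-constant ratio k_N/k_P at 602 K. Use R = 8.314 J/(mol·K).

Since both paths have the same order in M, the concentration cancels and S_{N/P} = k_N/k_P = (A_N/A_P)·exp[(E_P−E_N)/(RT)].
(E_P−E_N)/(RT) = (151−98.1)×10³/(8.314×602) = 52900/5005 = 10.57.
k_N/k_P = (4.99×10^5/5.77×10^10)·exp(10.57) = 8.648×10^-6 × 38924 = 0.337.
Since E_N < E_P, lowering the temperature improves selectivity toward N.

0.337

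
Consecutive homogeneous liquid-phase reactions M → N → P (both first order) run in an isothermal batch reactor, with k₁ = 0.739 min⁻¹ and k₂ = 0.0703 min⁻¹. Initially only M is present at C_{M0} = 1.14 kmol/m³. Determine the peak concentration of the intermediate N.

0.890 kmol/m³

At the optimum, C_{N,max}/C_{M0} = (k₁/k₂)^[k₂/(k₂−k₁)].
= (0.739/0.0703)^(0.0703/(0.0703−0.739)) = (10.51)^(-0.1051) = 0.7809.
C_{N,max} = 0.7809×1.14 = 0.890 kmol/m³.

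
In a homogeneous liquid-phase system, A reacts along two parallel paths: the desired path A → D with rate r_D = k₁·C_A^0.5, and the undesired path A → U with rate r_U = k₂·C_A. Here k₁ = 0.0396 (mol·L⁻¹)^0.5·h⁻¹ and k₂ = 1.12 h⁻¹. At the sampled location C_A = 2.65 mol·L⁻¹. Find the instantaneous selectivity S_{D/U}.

0.0217

S_{D/U} = r_D/r_U = (k₁·C_A^0.5)/(k₂·C_A) = (k₁/k₂)·C_A^-0.5.
= (0.0396×2.650^0.5) / (1.12×2.650) = 0.06446/2.968 = 0.0217.
The undesired path is higher order in A, so low C_A (CSTR or dilute feed) favours D.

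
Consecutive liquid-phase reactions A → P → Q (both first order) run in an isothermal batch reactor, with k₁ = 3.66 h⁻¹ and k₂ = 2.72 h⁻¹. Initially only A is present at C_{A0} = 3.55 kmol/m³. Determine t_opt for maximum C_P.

0.316 h

Setting dC_P/dt = 0 gives t_opt = ln(k₂/k₁)/(k₂−k₁).
= ln(2.72/3.66)/(2.72−3.66) = ln(0.7432)/-0.9400 = -0.2968/-0.9400 = 0.316 h.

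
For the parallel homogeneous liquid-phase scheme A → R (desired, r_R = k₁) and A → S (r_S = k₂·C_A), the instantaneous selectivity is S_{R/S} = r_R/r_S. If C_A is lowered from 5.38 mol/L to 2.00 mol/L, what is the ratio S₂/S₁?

S_{R/S} = (k₁/k₂)·C_A⁻¹, so S₂/S₁ = (C_{A,2}/C_{A,1})⁻¹.
= 5.38/2.00 = 2.69.
Selectivity toward R rises as C_A falls — low-concentration operation is favoured.

2.69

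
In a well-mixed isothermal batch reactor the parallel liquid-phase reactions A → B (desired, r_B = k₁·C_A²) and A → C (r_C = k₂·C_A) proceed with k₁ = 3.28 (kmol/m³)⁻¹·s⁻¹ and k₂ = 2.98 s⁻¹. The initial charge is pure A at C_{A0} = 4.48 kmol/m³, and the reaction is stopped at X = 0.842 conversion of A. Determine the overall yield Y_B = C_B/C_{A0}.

C_A = C_{A0}(1−X) = 0.7078 kmol/m³.
Along a PFR/batch, dC_C/dC_A = −r_C/(r_B+r_C) = −k₂/(k₂+k₁·C_A).
Integrating from C_{A0} to C_A: C_C = (2.98/3.28)·ln[(2.98+3.28·4.48)/(2.98+3.28·0.708)] = 0.9085·ln(17.67/5.302) = 1.094 kmol/m³.
Then C_B = (C_{A0}−C_A) − C_C = 3.772 − 1.094 = 2.678 kmol/m³.
Y_B = C_B/C_{A0} = 2.678/4.48 = 0.598.

0.598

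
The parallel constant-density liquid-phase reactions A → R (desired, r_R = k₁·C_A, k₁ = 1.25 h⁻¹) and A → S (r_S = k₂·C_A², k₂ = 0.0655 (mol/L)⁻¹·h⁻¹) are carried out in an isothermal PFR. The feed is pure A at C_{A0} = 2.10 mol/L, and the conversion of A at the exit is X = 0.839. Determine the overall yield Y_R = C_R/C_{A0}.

C_A = C_{A0}(1−X) = 0.3381 mol/L.
Along a PFR/batch, dC_R/dC_A = −r_R/(r_R+r_S) = −k₁/(k₁+k₂·C_A).
Integrating from C_{A0} to C_A: C_R = (1.25/0.0655)·ln[(1.25+0.0655·2.10)/(1.25+0.0655·0.338)] = 19.08·ln(1.388/1.272) = 1.657 mol/L.
Y_R = C_R/C_{A0} = 1.657/2.10 = 0.789.

0.789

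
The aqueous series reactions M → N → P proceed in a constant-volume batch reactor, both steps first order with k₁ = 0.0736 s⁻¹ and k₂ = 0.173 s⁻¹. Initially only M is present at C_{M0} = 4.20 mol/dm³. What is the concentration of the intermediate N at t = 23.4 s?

The intermediate concentration in a first-order A→B→C sequence is C_N = k₁C_{M0}(e^(−k₁t) − e^(−k₂t))/(k₂−k₁).
e^(−k₁t) = e^(−0.0736×23.4) = e^(−1.722) = 0.1787; e^(−k₂t) = e^(−4.048) = 0.01745.
C_N = 0.0736×4.20/(0.173−0.0736) × (0.1787−0.01745) = 3.110×0.1612 = 0.5013 mol/dm³.

0.501 mol/dm³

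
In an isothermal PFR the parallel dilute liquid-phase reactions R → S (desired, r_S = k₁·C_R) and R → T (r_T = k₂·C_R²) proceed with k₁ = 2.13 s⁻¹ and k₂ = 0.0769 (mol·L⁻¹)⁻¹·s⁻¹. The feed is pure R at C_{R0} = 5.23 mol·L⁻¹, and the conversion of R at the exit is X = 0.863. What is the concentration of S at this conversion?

C_R = C_{R0}(1−X) = 0.7165 mol·L⁻¹.
Along a PFR/batch, dC_S/dC_R = −r_S/(r_S+r_T) = −k₁/(k₁+k₂·C_R).
Integrating from C_{R0} to C_R: C_S = (2.13/0.0769)·ln[(2.13+0.0769·5.23)/(2.13+0.0769·0.717)] = 27.70·ln(2.532/2.185) = 4.083 mol·L⁻¹.

4.08 mol·L⁻¹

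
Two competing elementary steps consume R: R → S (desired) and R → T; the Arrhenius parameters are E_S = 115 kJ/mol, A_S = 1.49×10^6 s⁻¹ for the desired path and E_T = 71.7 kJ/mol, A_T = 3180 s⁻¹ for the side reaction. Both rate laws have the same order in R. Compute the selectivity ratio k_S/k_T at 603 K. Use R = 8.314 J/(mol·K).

0.0831

Since both paths have the same order in R, the concentration cancels and S_{S/T} = k_S/k_T = (A_S/A_T)·exp[(E_T−E_S)/(RT)].
(E_T−E_S)/(RT) = (71.7−115)×10³/(8.314×603) = -43300/5013 = -8.637.
k_S/k_T = (1.49×10^6/3180)·exp(-8.637) = 468.6 × 1.774×10^-4 = 0.0831.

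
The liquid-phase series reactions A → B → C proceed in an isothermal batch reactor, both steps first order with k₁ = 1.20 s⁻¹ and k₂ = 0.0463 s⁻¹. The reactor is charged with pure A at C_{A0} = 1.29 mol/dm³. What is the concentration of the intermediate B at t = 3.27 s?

1.13 mol/dm³

Solving the coupled first-order balances gives C_B(t) = [k₁/(k₂−k₁)]·C_{A0}·(e^(−k₁t) − e^(−k₂t)).
e^(−k₁t) = e^(−1.20×3.27) = e^(−3.924) = 0.01976; e^(−k₂t) = e^(−0.1514) = 0.8595.
C_B = 1.20×1.29/(0.0463−1.20) × (0.01976−0.8595) = (-1.342)×(-0.8397) = 1.127 mol/dm³.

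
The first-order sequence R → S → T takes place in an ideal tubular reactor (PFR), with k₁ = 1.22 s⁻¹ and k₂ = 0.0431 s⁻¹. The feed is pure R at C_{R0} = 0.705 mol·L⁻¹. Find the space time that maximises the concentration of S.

2.84 s

The intermediate peaks when r₁ = r₂, i.e. k₁e^(−k₁τ) = k₂e^(−k₂τ), giving τ_opt = ln(k₂/k₁)/(k₂−k₁).
= ln(0.0431/1.22)/(0.0431−1.22) = ln(0.03533)/-1.177 = -3.343/-1.177 = 2.84 s.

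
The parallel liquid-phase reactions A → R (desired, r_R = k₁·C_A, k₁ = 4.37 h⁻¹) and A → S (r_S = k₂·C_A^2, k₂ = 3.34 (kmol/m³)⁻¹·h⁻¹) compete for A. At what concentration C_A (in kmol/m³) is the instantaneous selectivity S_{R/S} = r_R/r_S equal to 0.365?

3.58 kmol/m³

S_{R/S} = (k₁/k₂)·C_A⁻¹ ⇒ C_A = (S·k₂/k₁)^(-1).
= (0.365×3.34/4.37)^(-1) = (0.2790)^(-1) = 3.58 kmol/m³.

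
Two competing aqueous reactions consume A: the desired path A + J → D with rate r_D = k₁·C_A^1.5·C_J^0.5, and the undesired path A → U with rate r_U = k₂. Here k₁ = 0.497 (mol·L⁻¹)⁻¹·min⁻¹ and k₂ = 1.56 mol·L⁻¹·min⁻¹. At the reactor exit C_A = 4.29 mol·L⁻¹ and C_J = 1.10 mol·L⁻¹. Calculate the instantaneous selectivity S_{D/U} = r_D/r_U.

S_{D/U} = r_D/r_U = (k₁·C_A^1.5·C_J^0.5)/(k₂) = (k₁/k₂)·C_A^1.5·C_J^0.5.
= (0.497×4.290^1.5×1.100^0.5) / (1.56) = 4.632/1.560 = 2.97.

2.97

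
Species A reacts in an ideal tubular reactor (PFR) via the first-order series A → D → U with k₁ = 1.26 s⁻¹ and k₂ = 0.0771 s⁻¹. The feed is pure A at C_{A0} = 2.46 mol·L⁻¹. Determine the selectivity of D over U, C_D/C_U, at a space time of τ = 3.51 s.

Solving the coupled first-order balances gives C_D(τ) = [k₁/(k₂−k₁)]·C_{A0}·(e^(−k₁τ) − e^(−k₂τ)).
e^(−k₁τ) = e^(−1.26×3.51) = e^(−4.423) = 0.01200; e^(−k₂τ) = e^(−0.2706) = 0.7629.
C_D = 1.26×2.46/(0.0771−1.26) × (0.01200−0.7629) = (-2.620)×(-0.7509) = 1.968 mol·L⁻¹.
C_A = C_{A0}e^(−k₁τ) = 0.02953 mol·L⁻¹, so C_U = C_{A0}−C_A−C_D = 0.4629 mol·L⁻¹; C_D/C_U = 4.25.

4.25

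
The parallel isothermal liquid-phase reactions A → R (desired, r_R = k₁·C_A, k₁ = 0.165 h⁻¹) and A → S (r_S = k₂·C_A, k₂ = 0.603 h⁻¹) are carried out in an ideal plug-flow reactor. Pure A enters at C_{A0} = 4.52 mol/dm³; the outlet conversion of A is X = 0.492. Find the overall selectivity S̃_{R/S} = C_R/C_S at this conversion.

C_A = C_{A0}(1−X) = 2.296 mol/dm³.
Both paths are first order in A, so the instantaneous fraction to R is constant: dC_R/d(−C_A) = k₁/(k₁+k₂) = 0.2148.
C_R = 0.2148·(C_{A0}−C_A) = 0.2148×2.224 = 0.478 mol/dm³.
C_S = (C_{A0}−C_A)−C_R = 1.746 mol/dm³; S̃_{R/S} = 0.4778/1.746 = 0.274.

0.274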